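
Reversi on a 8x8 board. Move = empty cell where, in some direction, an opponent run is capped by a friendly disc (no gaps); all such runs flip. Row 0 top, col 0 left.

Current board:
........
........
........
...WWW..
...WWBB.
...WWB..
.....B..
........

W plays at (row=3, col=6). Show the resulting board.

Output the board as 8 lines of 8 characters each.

Answer: ........
........
........
...WWWW.
...WWWB.
...WWB..
.....B..
........

Derivation:
Place W at (3,6); scan 8 dirs for brackets.
Dir NW: first cell '.' (not opp) -> no flip
Dir N: first cell '.' (not opp) -> no flip
Dir NE: first cell '.' (not opp) -> no flip
Dir W: first cell 'W' (not opp) -> no flip
Dir E: first cell '.' (not opp) -> no flip
Dir SW: opp run (4,5) capped by W -> flip
Dir S: opp run (4,6), next='.' -> no flip
Dir SE: first cell '.' (not opp) -> no flip
All flips: (4,5)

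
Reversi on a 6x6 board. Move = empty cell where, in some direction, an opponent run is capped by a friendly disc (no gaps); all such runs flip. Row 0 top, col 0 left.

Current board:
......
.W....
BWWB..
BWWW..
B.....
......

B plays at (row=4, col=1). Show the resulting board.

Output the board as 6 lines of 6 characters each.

Answer: ......
.W....
BWWB..
BWBW..
BB....
......

Derivation:
Place B at (4,1); scan 8 dirs for brackets.
Dir NW: first cell 'B' (not opp) -> no flip
Dir N: opp run (3,1) (2,1) (1,1), next='.' -> no flip
Dir NE: opp run (3,2) capped by B -> flip
Dir W: first cell 'B' (not opp) -> no flip
Dir E: first cell '.' (not opp) -> no flip
Dir SW: first cell '.' (not opp) -> no flip
Dir S: first cell '.' (not opp) -> no flip
Dir SE: first cell '.' (not opp) -> no flip
All flips: (3,2)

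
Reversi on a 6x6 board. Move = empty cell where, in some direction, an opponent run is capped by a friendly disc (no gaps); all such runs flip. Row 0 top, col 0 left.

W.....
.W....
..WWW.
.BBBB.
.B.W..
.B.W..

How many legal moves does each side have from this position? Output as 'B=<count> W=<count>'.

-- B to move --
(0,1): no bracket -> illegal
(0,2): no bracket -> illegal
(1,0): no bracket -> illegal
(1,2): flips 2 -> legal
(1,3): flips 2 -> legal
(1,4): flips 2 -> legal
(1,5): flips 1 -> legal
(2,0): no bracket -> illegal
(2,1): no bracket -> illegal
(2,5): no bracket -> illegal
(3,5): no bracket -> illegal
(4,2): no bracket -> illegal
(4,4): no bracket -> illegal
(5,2): flips 1 -> legal
(5,4): flips 1 -> legal
B mobility = 6
-- W to move --
(2,0): no bracket -> illegal
(2,1): flips 1 -> legal
(2,5): flips 1 -> legal
(3,0): no bracket -> illegal
(3,5): no bracket -> illegal
(4,0): flips 1 -> legal
(4,2): flips 2 -> legal
(4,4): flips 2 -> legal
(4,5): flips 1 -> legal
(5,0): flips 2 -> legal
(5,2): no bracket -> illegal
W mobility = 7

Answer: B=6 W=7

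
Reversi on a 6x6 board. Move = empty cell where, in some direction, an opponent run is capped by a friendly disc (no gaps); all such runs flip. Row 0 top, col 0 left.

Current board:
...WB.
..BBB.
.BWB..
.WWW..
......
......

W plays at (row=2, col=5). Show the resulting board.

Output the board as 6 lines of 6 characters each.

Place W at (2,5); scan 8 dirs for brackets.
Dir NW: opp run (1,4) capped by W -> flip
Dir N: first cell '.' (not opp) -> no flip
Dir NE: edge -> no flip
Dir W: first cell '.' (not opp) -> no flip
Dir E: edge -> no flip
Dir SW: first cell '.' (not opp) -> no flip
Dir S: first cell '.' (not opp) -> no flip
Dir SE: edge -> no flip
All flips: (1,4)

Answer: ...WB.
..BBW.
.BWB.W
.WWW..
......
......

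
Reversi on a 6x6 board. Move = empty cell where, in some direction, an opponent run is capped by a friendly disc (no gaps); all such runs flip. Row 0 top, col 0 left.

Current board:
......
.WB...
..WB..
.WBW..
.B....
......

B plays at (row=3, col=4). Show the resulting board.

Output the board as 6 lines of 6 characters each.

Place B at (3,4); scan 8 dirs for brackets.
Dir NW: first cell 'B' (not opp) -> no flip
Dir N: first cell '.' (not opp) -> no flip
Dir NE: first cell '.' (not opp) -> no flip
Dir W: opp run (3,3) capped by B -> flip
Dir E: first cell '.' (not opp) -> no flip
Dir SW: first cell '.' (not opp) -> no flip
Dir S: first cell '.' (not opp) -> no flip
Dir SE: first cell '.' (not opp) -> no flip
All flips: (3,3)

Answer: ......
.WB...
..WB..
.WBBB.
.B....
......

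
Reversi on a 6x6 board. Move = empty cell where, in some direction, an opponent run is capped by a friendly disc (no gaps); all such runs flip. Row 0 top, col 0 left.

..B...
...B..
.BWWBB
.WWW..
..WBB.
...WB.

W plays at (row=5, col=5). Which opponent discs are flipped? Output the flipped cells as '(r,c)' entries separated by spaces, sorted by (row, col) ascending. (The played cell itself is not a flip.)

Dir NW: opp run (4,4) capped by W -> flip
Dir N: first cell '.' (not opp) -> no flip
Dir NE: edge -> no flip
Dir W: opp run (5,4) capped by W -> flip
Dir E: edge -> no flip
Dir SW: edge -> no flip
Dir S: edge -> no flip
Dir SE: edge -> no flip

Answer: (4,4) (5,4)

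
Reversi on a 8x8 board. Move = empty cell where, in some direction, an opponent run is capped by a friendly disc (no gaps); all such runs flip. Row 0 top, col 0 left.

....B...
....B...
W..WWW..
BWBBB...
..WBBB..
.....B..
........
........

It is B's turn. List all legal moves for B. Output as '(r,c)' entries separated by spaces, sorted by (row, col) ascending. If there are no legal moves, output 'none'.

Answer: (1,0) (1,2) (1,3) (1,5) (1,6) (3,6) (4,1) (5,1) (5,2)

Derivation:
(1,0): flips 1 -> legal
(1,1): no bracket -> illegal
(1,2): flips 1 -> legal
(1,3): flips 1 -> legal
(1,5): flips 1 -> legal
(1,6): flips 1 -> legal
(2,1): no bracket -> illegal
(2,2): no bracket -> illegal
(2,6): no bracket -> illegal
(3,5): no bracket -> illegal
(3,6): flips 1 -> legal
(4,0): no bracket -> illegal
(4,1): flips 1 -> legal
(5,1): flips 1 -> legal
(5,2): flips 1 -> legal
(5,3): no bracket -> illegal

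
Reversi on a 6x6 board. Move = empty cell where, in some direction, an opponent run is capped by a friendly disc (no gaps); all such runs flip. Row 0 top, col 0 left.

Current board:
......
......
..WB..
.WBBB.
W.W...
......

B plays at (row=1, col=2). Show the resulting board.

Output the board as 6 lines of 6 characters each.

Answer: ......
..B...
..BB..
.WBBB.
W.W...
......

Derivation:
Place B at (1,2); scan 8 dirs for brackets.
Dir NW: first cell '.' (not opp) -> no flip
Dir N: first cell '.' (not opp) -> no flip
Dir NE: first cell '.' (not opp) -> no flip
Dir W: first cell '.' (not opp) -> no flip
Dir E: first cell '.' (not opp) -> no flip
Dir SW: first cell '.' (not opp) -> no flip
Dir S: opp run (2,2) capped by B -> flip
Dir SE: first cell 'B' (not opp) -> no flip
All flips: (2,2)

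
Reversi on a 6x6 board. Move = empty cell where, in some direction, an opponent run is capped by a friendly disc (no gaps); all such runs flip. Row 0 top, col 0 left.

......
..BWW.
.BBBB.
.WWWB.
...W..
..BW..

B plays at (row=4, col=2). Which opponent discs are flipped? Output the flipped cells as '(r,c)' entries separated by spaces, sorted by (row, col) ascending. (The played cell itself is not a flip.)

Answer: (3,2) (3,3)

Derivation:
Dir NW: opp run (3,1), next='.' -> no flip
Dir N: opp run (3,2) capped by B -> flip
Dir NE: opp run (3,3) capped by B -> flip
Dir W: first cell '.' (not opp) -> no flip
Dir E: opp run (4,3), next='.' -> no flip
Dir SW: first cell '.' (not opp) -> no flip
Dir S: first cell 'B' (not opp) -> no flip
Dir SE: opp run (5,3), next=edge -> no flip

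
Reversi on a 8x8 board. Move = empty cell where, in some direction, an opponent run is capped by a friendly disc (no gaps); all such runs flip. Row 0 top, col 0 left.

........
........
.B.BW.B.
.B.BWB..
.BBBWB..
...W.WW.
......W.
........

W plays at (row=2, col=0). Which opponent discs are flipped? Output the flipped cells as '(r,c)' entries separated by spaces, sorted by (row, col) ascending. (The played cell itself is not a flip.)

Dir NW: edge -> no flip
Dir N: first cell '.' (not opp) -> no flip
Dir NE: first cell '.' (not opp) -> no flip
Dir W: edge -> no flip
Dir E: opp run (2,1), next='.' -> no flip
Dir SW: edge -> no flip
Dir S: first cell '.' (not opp) -> no flip
Dir SE: opp run (3,1) (4,2) capped by W -> flip

Answer: (3,1) (4,2)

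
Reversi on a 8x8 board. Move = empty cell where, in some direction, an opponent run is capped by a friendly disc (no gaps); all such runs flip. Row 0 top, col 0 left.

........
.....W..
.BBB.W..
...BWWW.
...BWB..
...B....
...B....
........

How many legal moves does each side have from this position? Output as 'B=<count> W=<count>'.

Answer: B=6 W=10

Derivation:
-- B to move --
(0,4): no bracket -> illegal
(0,5): flips 3 -> legal
(0,6): no bracket -> illegal
(1,4): no bracket -> illegal
(1,6): flips 2 -> legal
(2,4): no bracket -> illegal
(2,6): flips 2 -> legal
(2,7): flips 1 -> legal
(3,7): flips 3 -> legal
(4,6): no bracket -> illegal
(4,7): no bracket -> illegal
(5,4): no bracket -> illegal
(5,5): flips 1 -> legal
B mobility = 6
-- W to move --
(1,0): no bracket -> illegal
(1,1): flips 2 -> legal
(1,2): flips 1 -> legal
(1,3): no bracket -> illegal
(1,4): no bracket -> illegal
(2,0): no bracket -> illegal
(2,4): no bracket -> illegal
(3,0): no bracket -> illegal
(3,1): no bracket -> illegal
(3,2): flips 1 -> legal
(4,2): flips 1 -> legal
(4,6): flips 1 -> legal
(5,2): flips 1 -> legal
(5,4): flips 1 -> legal
(5,5): flips 1 -> legal
(5,6): flips 1 -> legal
(6,2): flips 1 -> legal
(6,4): no bracket -> illegal
(7,2): no bracket -> illegal
(7,3): no bracket -> illegal
(7,4): no bracket -> illegal
W mobility = 10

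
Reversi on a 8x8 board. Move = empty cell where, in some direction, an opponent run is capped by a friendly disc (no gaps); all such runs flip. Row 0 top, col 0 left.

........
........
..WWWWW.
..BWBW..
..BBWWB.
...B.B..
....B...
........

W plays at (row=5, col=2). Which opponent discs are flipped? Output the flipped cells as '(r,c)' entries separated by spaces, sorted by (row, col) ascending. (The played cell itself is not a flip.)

Dir NW: first cell '.' (not opp) -> no flip
Dir N: opp run (4,2) (3,2) capped by W -> flip
Dir NE: opp run (4,3) (3,4) capped by W -> flip
Dir W: first cell '.' (not opp) -> no flip
Dir E: opp run (5,3), next='.' -> no flip
Dir SW: first cell '.' (not opp) -> no flip
Dir S: first cell '.' (not opp) -> no flip
Dir SE: first cell '.' (not opp) -> no flip

Answer: (3,2) (3,4) (4,2) (4,3)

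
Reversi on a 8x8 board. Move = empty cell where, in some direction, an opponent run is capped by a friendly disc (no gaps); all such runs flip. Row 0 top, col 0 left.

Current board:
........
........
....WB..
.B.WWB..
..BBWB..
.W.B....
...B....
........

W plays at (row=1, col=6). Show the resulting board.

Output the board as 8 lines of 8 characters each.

Answer: ........
......W.
....WW..
.B.WWB..
..BBWB..
.W.B....
...B....
........

Derivation:
Place W at (1,6); scan 8 dirs for brackets.
Dir NW: first cell '.' (not opp) -> no flip
Dir N: first cell '.' (not opp) -> no flip
Dir NE: first cell '.' (not opp) -> no flip
Dir W: first cell '.' (not opp) -> no flip
Dir E: first cell '.' (not opp) -> no flip
Dir SW: opp run (2,5) capped by W -> flip
Dir S: first cell '.' (not opp) -> no flip
Dir SE: first cell '.' (not opp) -> no flip
All flips: (2,5)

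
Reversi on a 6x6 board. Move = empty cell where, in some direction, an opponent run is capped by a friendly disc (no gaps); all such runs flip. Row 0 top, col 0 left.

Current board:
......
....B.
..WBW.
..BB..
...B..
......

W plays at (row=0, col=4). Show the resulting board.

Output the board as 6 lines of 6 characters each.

Answer: ....W.
....W.
..WBW.
..BB..
...B..
......

Derivation:
Place W at (0,4); scan 8 dirs for brackets.
Dir NW: edge -> no flip
Dir N: edge -> no flip
Dir NE: edge -> no flip
Dir W: first cell '.' (not opp) -> no flip
Dir E: first cell '.' (not opp) -> no flip
Dir SW: first cell '.' (not opp) -> no flip
Dir S: opp run (1,4) capped by W -> flip
Dir SE: first cell '.' (not opp) -> no flip
All flips: (1,4)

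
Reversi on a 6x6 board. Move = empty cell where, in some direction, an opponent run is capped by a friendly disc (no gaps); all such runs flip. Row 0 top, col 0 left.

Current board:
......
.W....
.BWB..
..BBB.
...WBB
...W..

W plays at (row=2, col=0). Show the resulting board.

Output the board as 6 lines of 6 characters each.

Answer: ......
.W....
WWWB..
..BBB.
...WBB
...W..

Derivation:
Place W at (2,0); scan 8 dirs for brackets.
Dir NW: edge -> no flip
Dir N: first cell '.' (not opp) -> no flip
Dir NE: first cell 'W' (not opp) -> no flip
Dir W: edge -> no flip
Dir E: opp run (2,1) capped by W -> flip
Dir SW: edge -> no flip
Dir S: first cell '.' (not opp) -> no flip
Dir SE: first cell '.' (not opp) -> no flip
All flips: (2,1)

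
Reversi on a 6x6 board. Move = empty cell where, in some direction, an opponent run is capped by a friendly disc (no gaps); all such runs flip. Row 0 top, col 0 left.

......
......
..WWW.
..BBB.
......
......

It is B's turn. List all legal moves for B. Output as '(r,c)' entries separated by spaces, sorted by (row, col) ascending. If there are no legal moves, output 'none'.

Answer: (1,1) (1,2) (1,3) (1,4) (1,5)

Derivation:
(1,1): flips 1 -> legal
(1,2): flips 2 -> legal
(1,3): flips 1 -> legal
(1,4): flips 2 -> legal
(1,5): flips 1 -> legal
(2,1): no bracket -> illegal
(2,5): no bracket -> illegal
(3,1): no bracket -> illegal
(3,5): no bracket -> illegal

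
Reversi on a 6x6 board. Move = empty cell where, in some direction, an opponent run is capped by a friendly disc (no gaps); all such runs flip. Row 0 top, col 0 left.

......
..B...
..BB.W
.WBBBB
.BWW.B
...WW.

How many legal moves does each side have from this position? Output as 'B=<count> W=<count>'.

Answer: B=7 W=7

Derivation:
-- B to move --
(1,4): no bracket -> illegal
(1,5): flips 1 -> legal
(2,0): no bracket -> illegal
(2,1): flips 1 -> legal
(2,4): no bracket -> illegal
(3,0): flips 1 -> legal
(4,0): flips 1 -> legal
(4,4): flips 2 -> legal
(5,1): flips 1 -> legal
(5,2): flips 2 -> legal
(5,5): no bracket -> illegal
B mobility = 7
-- W to move --
(0,1): no bracket -> illegal
(0,2): flips 3 -> legal
(0,3): no bracket -> illegal
(1,1): no bracket -> illegal
(1,3): flips 3 -> legal
(1,4): no bracket -> illegal
(2,1): flips 1 -> legal
(2,4): flips 1 -> legal
(3,0): no bracket -> illegal
(4,0): flips 1 -> legal
(4,4): no bracket -> illegal
(5,0): no bracket -> illegal
(5,1): flips 1 -> legal
(5,2): no bracket -> illegal
(5,5): flips 2 -> legal
W mobility = 7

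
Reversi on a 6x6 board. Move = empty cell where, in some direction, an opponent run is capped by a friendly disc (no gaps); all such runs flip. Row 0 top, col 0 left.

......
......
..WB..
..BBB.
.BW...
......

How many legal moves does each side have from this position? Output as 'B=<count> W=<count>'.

-- B to move --
(1,1): flips 1 -> legal
(1,2): flips 1 -> legal
(1,3): no bracket -> illegal
(2,1): flips 1 -> legal
(3,1): no bracket -> illegal
(4,3): flips 1 -> legal
(5,1): flips 1 -> legal
(5,2): flips 1 -> legal
(5,3): no bracket -> illegal
B mobility = 6
-- W to move --
(1,2): no bracket -> illegal
(1,3): no bracket -> illegal
(1,4): no bracket -> illegal
(2,1): no bracket -> illegal
(2,4): flips 2 -> legal
(2,5): no bracket -> illegal
(3,0): no bracket -> illegal
(3,1): no bracket -> illegal
(3,5): no bracket -> illegal
(4,0): flips 1 -> legal
(4,3): no bracket -> illegal
(4,4): flips 1 -> legal
(4,5): no bracket -> illegal
(5,0): no bracket -> illegal
(5,1): no bracket -> illegal
(5,2): no bracket -> illegal
W mobility = 3

Answer: B=6 W=3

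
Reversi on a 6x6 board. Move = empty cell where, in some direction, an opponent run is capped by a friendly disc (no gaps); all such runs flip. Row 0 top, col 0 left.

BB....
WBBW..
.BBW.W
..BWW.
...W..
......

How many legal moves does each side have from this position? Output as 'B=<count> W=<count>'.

Answer: B=8 W=3

Derivation:
-- B to move --
(0,2): no bracket -> illegal
(0,3): no bracket -> illegal
(0,4): flips 1 -> legal
(1,4): flips 2 -> legal
(1,5): no bracket -> illegal
(2,0): flips 1 -> legal
(2,4): flips 1 -> legal
(3,5): flips 2 -> legal
(4,2): no bracket -> illegal
(4,4): flips 1 -> legal
(4,5): flips 2 -> legal
(5,2): no bracket -> illegal
(5,3): no bracket -> illegal
(5,4): flips 1 -> legal
B mobility = 8
-- W to move --
(0,2): no bracket -> illegal
(0,3): no bracket -> illegal
(2,0): flips 2 -> legal
(3,0): no bracket -> illegal
(3,1): flips 2 -> legal
(4,1): flips 1 -> legal
(4,2): no bracket -> illegal
W mobility = 3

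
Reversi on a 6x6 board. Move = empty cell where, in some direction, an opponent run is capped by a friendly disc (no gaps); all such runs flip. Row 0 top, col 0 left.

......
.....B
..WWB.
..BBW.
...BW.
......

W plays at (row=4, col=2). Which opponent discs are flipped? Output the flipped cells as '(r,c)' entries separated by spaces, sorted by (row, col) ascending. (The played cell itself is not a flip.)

Answer: (3,2) (4,3)

Derivation:
Dir NW: first cell '.' (not opp) -> no flip
Dir N: opp run (3,2) capped by W -> flip
Dir NE: opp run (3,3) (2,4) (1,5), next=edge -> no flip
Dir W: first cell '.' (not opp) -> no flip
Dir E: opp run (4,3) capped by W -> flip
Dir SW: first cell '.' (not opp) -> no flip
Dir S: first cell '.' (not opp) -> no flip
Dir SE: first cell '.' (not opp) -> no flip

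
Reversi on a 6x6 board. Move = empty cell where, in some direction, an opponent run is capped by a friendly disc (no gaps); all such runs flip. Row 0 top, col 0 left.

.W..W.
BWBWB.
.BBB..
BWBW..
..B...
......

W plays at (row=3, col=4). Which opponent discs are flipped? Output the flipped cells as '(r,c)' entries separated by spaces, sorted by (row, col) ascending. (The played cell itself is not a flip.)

Dir NW: opp run (2,3) (1,2) capped by W -> flip
Dir N: first cell '.' (not opp) -> no flip
Dir NE: first cell '.' (not opp) -> no flip
Dir W: first cell 'W' (not opp) -> no flip
Dir E: first cell '.' (not opp) -> no flip
Dir SW: first cell '.' (not opp) -> no flip
Dir S: first cell '.' (not opp) -> no flip
Dir SE: first cell '.' (not opp) -> no flip

Answer: (1,2) (2,3)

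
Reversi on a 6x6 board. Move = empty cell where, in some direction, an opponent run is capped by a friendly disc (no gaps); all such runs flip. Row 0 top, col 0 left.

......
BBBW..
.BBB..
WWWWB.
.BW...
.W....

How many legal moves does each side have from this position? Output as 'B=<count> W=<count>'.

Answer: B=7 W=9

Derivation:
-- B to move --
(0,2): no bracket -> illegal
(0,3): flips 1 -> legal
(0,4): flips 1 -> legal
(1,4): flips 1 -> legal
(2,0): no bracket -> illegal
(2,4): no bracket -> illegal
(4,0): flips 1 -> legal
(4,3): flips 3 -> legal
(4,4): flips 1 -> legal
(5,0): no bracket -> illegal
(5,2): flips 2 -> legal
(5,3): no bracket -> illegal
B mobility = 7
-- W to move --
(0,0): flips 2 -> legal
(0,1): flips 2 -> legal
(0,2): flips 2 -> legal
(0,3): flips 2 -> legal
(1,4): flips 1 -> legal
(2,0): no bracket -> illegal
(2,4): no bracket -> illegal
(2,5): no bracket -> illegal
(3,5): flips 1 -> legal
(4,0): flips 1 -> legal
(4,3): no bracket -> illegal
(4,4): no bracket -> illegal
(4,5): no bracket -> illegal
(5,0): flips 1 -> legal
(5,2): flips 1 -> legal
W mobility = 9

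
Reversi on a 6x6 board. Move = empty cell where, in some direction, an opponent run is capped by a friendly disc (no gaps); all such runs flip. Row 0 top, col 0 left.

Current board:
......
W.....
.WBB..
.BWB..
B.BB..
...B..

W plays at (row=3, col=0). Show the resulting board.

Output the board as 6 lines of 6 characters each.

Answer: ......
W.....
.WBB..
WWWB..
B.BB..
...B..

Derivation:
Place W at (3,0); scan 8 dirs for brackets.
Dir NW: edge -> no flip
Dir N: first cell '.' (not opp) -> no flip
Dir NE: first cell 'W' (not opp) -> no flip
Dir W: edge -> no flip
Dir E: opp run (3,1) capped by W -> flip
Dir SW: edge -> no flip
Dir S: opp run (4,0), next='.' -> no flip
Dir SE: first cell '.' (not opp) -> no flip
All flips: (3,1)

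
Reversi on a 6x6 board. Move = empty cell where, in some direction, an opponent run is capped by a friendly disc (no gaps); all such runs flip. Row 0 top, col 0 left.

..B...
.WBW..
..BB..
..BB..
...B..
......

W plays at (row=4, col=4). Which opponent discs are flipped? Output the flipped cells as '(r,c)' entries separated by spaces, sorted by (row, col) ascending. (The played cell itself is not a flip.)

Answer: (2,2) (3,3)

Derivation:
Dir NW: opp run (3,3) (2,2) capped by W -> flip
Dir N: first cell '.' (not opp) -> no flip
Dir NE: first cell '.' (not opp) -> no flip
Dir W: opp run (4,3), next='.' -> no flip
Dir E: first cell '.' (not opp) -> no flip
Dir SW: first cell '.' (not opp) -> no flip
Dir S: first cell '.' (not opp) -> no flip
Dir SE: first cell '.' (not opp) -> no flip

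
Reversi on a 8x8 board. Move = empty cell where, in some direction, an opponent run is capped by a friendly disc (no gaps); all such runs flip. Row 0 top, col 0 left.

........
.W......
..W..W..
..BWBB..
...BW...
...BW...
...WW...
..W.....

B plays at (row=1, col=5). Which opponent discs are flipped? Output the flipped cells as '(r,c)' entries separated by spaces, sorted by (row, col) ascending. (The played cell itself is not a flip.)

Answer: (2,5)

Derivation:
Dir NW: first cell '.' (not opp) -> no flip
Dir N: first cell '.' (not opp) -> no flip
Dir NE: first cell '.' (not opp) -> no flip
Dir W: first cell '.' (not opp) -> no flip
Dir E: first cell '.' (not opp) -> no flip
Dir SW: first cell '.' (not opp) -> no flip
Dir S: opp run (2,5) capped by B -> flip
Dir SE: first cell '.' (not opp) -> no flip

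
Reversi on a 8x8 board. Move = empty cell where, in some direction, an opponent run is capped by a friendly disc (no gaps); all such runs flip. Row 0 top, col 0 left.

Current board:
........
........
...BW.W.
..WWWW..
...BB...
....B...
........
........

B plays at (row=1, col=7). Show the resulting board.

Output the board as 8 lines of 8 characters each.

Answer: ........
.......B
...BW.B.
..WWWB..
...BB...
....B...
........
........

Derivation:
Place B at (1,7); scan 8 dirs for brackets.
Dir NW: first cell '.' (not opp) -> no flip
Dir N: first cell '.' (not opp) -> no flip
Dir NE: edge -> no flip
Dir W: first cell '.' (not opp) -> no flip
Dir E: edge -> no flip
Dir SW: opp run (2,6) (3,5) capped by B -> flip
Dir S: first cell '.' (not opp) -> no flip
Dir SE: edge -> no flip
All flips: (2,6) (3,5)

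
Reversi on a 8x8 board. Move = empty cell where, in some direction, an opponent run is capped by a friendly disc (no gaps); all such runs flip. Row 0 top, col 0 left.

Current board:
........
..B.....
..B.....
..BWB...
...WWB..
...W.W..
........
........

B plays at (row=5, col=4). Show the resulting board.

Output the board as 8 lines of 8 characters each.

Answer: ........
..B.....
..B.....
..BWB...
...BBB..
...WBW..
........
........

Derivation:
Place B at (5,4); scan 8 dirs for brackets.
Dir NW: opp run (4,3) capped by B -> flip
Dir N: opp run (4,4) capped by B -> flip
Dir NE: first cell 'B' (not opp) -> no flip
Dir W: opp run (5,3), next='.' -> no flip
Dir E: opp run (5,5), next='.' -> no flip
Dir SW: first cell '.' (not opp) -> no flip
Dir S: first cell '.' (not opp) -> no flip
Dir SE: first cell '.' (not opp) -> no flip
All flips: (4,3) (4,4)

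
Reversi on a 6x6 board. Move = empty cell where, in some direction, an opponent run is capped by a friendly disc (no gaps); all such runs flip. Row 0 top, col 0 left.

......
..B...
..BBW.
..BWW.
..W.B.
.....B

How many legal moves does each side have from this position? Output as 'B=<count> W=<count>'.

Answer: B=6 W=7

Derivation:
-- B to move --
(1,3): no bracket -> illegal
(1,4): flips 2 -> legal
(1,5): no bracket -> illegal
(2,5): flips 1 -> legal
(3,1): no bracket -> illegal
(3,5): flips 2 -> legal
(4,1): no bracket -> illegal
(4,3): flips 1 -> legal
(4,5): flips 1 -> legal
(5,1): no bracket -> illegal
(5,2): flips 1 -> legal
(5,3): no bracket -> illegal
B mobility = 6
-- W to move --
(0,1): flips 2 -> legal
(0,2): flips 3 -> legal
(0,3): no bracket -> illegal
(1,1): flips 1 -> legal
(1,3): flips 1 -> legal
(1,4): no bracket -> illegal
(2,1): flips 2 -> legal
(3,1): flips 1 -> legal
(3,5): no bracket -> illegal
(4,1): no bracket -> illegal
(4,3): no bracket -> illegal
(4,5): no bracket -> illegal
(5,3): no bracket -> illegal
(5,4): flips 1 -> legal
W mobility = 7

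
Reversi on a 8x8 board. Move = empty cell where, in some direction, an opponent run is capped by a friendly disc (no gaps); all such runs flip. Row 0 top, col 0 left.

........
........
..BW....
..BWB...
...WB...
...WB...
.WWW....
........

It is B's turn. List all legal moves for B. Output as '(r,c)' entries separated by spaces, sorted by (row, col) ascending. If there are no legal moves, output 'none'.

(1,2): flips 1 -> legal
(1,3): no bracket -> illegal
(1,4): flips 1 -> legal
(2,4): flips 1 -> legal
(4,2): flips 1 -> legal
(5,0): no bracket -> illegal
(5,1): no bracket -> illegal
(5,2): flips 2 -> legal
(6,0): no bracket -> illegal
(6,4): no bracket -> illegal
(7,0): no bracket -> illegal
(7,1): flips 2 -> legal
(7,2): flips 1 -> legal
(7,3): no bracket -> illegal
(7,4): no bracket -> illegal

Answer: (1,2) (1,4) (2,4) (4,2) (5,2) (7,1) (7,2)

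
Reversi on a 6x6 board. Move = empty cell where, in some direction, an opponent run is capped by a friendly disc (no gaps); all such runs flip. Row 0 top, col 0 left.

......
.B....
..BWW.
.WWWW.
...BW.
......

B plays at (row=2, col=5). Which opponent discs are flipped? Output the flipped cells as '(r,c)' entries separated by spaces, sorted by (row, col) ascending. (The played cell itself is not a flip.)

Dir NW: first cell '.' (not opp) -> no flip
Dir N: first cell '.' (not opp) -> no flip
Dir NE: edge -> no flip
Dir W: opp run (2,4) (2,3) capped by B -> flip
Dir E: edge -> no flip
Dir SW: opp run (3,4) capped by B -> flip
Dir S: first cell '.' (not opp) -> no flip
Dir SE: edge -> no flip

Answer: (2,3) (2,4) (3,4)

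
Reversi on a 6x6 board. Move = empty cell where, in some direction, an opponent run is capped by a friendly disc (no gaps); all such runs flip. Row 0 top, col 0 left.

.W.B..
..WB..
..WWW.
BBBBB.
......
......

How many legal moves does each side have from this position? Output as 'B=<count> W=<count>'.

-- B to move --
(0,0): no bracket -> illegal
(0,2): flips 2 -> legal
(1,0): no bracket -> illegal
(1,1): flips 2 -> legal
(1,4): flips 2 -> legal
(1,5): flips 1 -> legal
(2,1): flips 1 -> legal
(2,5): no bracket -> illegal
(3,5): flips 1 -> legal
B mobility = 6
-- W to move --
(0,2): flips 1 -> legal
(0,4): flips 1 -> legal
(1,4): flips 1 -> legal
(2,0): no bracket -> illegal
(2,1): no bracket -> illegal
(2,5): no bracket -> illegal
(3,5): no bracket -> illegal
(4,0): flips 1 -> legal
(4,1): flips 1 -> legal
(4,2): flips 2 -> legal
(4,3): flips 1 -> legal
(4,4): flips 2 -> legal
(4,5): flips 1 -> legal
W mobility = 9

Answer: B=6 W=9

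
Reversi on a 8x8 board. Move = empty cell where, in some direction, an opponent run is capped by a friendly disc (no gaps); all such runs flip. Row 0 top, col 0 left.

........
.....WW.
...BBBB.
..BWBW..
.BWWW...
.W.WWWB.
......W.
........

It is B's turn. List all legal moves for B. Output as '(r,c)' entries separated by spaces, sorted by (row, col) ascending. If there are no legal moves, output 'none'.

(0,4): flips 1 -> legal
(0,5): flips 1 -> legal
(0,6): flips 2 -> legal
(0,7): flips 1 -> legal
(1,4): no bracket -> illegal
(1,7): no bracket -> illegal
(2,2): no bracket -> illegal
(2,7): no bracket -> illegal
(3,1): no bracket -> illegal
(3,6): flips 1 -> legal
(4,0): no bracket -> illegal
(4,5): flips 4 -> legal
(4,6): flips 1 -> legal
(5,0): no bracket -> illegal
(5,2): flips 5 -> legal
(5,7): no bracket -> illegal
(6,0): flips 3 -> legal
(6,1): flips 1 -> legal
(6,2): flips 3 -> legal
(6,3): flips 3 -> legal
(6,4): flips 2 -> legal
(6,5): flips 2 -> legal
(6,7): no bracket -> illegal
(7,5): no bracket -> illegal
(7,6): flips 1 -> legal
(7,7): no bracket -> illegal

Answer: (0,4) (0,5) (0,6) (0,7) (3,6) (4,5) (4,6) (5,2) (6,0) (6,1) (6,2) (6,3) (6,4) (6,5) (7,6)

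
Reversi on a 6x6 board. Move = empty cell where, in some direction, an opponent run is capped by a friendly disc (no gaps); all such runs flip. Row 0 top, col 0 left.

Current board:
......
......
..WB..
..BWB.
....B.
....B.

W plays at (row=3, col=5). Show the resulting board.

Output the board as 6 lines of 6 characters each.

Answer: ......
......
..WB..
..BWWW
....B.
....B.

Derivation:
Place W at (3,5); scan 8 dirs for brackets.
Dir NW: first cell '.' (not opp) -> no flip
Dir N: first cell '.' (not opp) -> no flip
Dir NE: edge -> no flip
Dir W: opp run (3,4) capped by W -> flip
Dir E: edge -> no flip
Dir SW: opp run (4,4), next='.' -> no flip
Dir S: first cell '.' (not opp) -> no flip
Dir SE: edge -> no flip
All flips: (3,4)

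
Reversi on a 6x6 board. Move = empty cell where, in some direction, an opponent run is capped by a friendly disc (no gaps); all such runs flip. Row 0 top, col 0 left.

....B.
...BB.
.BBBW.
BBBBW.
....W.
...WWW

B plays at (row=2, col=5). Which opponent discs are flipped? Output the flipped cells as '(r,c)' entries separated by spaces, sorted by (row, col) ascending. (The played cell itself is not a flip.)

Answer: (2,4)

Derivation:
Dir NW: first cell 'B' (not opp) -> no flip
Dir N: first cell '.' (not opp) -> no flip
Dir NE: edge -> no flip
Dir W: opp run (2,4) capped by B -> flip
Dir E: edge -> no flip
Dir SW: opp run (3,4), next='.' -> no flip
Dir S: first cell '.' (not opp) -> no flip
Dir SE: edge -> no flip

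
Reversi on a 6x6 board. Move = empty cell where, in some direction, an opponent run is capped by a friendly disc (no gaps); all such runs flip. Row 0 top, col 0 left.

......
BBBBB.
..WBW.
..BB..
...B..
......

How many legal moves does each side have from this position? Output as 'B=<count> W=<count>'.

Answer: B=6 W=5

Derivation:
-- B to move --
(1,5): flips 1 -> legal
(2,1): flips 1 -> legal
(2,5): flips 1 -> legal
(3,1): flips 1 -> legal
(3,4): flips 1 -> legal
(3,5): flips 1 -> legal
B mobility = 6
-- W to move --
(0,0): flips 1 -> legal
(0,1): no bracket -> illegal
(0,2): flips 2 -> legal
(0,3): no bracket -> illegal
(0,4): flips 2 -> legal
(0,5): no bracket -> illegal
(1,5): no bracket -> illegal
(2,0): no bracket -> illegal
(2,1): no bracket -> illegal
(2,5): no bracket -> illegal
(3,1): no bracket -> illegal
(3,4): no bracket -> illegal
(4,1): no bracket -> illegal
(4,2): flips 2 -> legal
(4,4): flips 1 -> legal
(5,2): no bracket -> illegal
(5,3): no bracket -> illegal
(5,4): no bracket -> illegal
W mobility = 5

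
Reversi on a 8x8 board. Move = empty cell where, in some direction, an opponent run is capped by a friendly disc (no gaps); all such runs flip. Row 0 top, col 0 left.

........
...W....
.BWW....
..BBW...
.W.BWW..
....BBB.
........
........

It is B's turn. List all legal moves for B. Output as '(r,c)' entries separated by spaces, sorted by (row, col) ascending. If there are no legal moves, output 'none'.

Answer: (0,3) (1,1) (1,2) (1,4) (2,4) (2,5) (3,5) (3,6) (4,6) (5,0)

Derivation:
(0,2): no bracket -> illegal
(0,3): flips 2 -> legal
(0,4): no bracket -> illegal
(1,1): flips 1 -> legal
(1,2): flips 4 -> legal
(1,4): flips 1 -> legal
(2,4): flips 4 -> legal
(2,5): flips 1 -> legal
(3,0): no bracket -> illegal
(3,1): no bracket -> illegal
(3,5): flips 2 -> legal
(3,6): flips 1 -> legal
(4,0): no bracket -> illegal
(4,2): no bracket -> illegal
(4,6): flips 2 -> legal
(5,0): flips 1 -> legal
(5,1): no bracket -> illegal
(5,2): no bracket -> illegal
(5,3): no bracket -> illegal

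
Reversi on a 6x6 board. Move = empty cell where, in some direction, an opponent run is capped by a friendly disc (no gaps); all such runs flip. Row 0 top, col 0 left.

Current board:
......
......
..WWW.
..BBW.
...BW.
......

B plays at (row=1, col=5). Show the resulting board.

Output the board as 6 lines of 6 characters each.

Answer: ......
.....B
..WWB.
..BBW.
...BW.
......

Derivation:
Place B at (1,5); scan 8 dirs for brackets.
Dir NW: first cell '.' (not opp) -> no flip
Dir N: first cell '.' (not opp) -> no flip
Dir NE: edge -> no flip
Dir W: first cell '.' (not opp) -> no flip
Dir E: edge -> no flip
Dir SW: opp run (2,4) capped by B -> flip
Dir S: first cell '.' (not opp) -> no flip
Dir SE: edge -> no flip
All flips: (2,4)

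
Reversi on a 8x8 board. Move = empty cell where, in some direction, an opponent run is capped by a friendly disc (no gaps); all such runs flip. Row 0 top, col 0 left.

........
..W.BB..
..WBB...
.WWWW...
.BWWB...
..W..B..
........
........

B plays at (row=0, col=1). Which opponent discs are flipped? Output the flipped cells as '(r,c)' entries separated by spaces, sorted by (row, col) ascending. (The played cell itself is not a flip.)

Answer: (1,2)

Derivation:
Dir NW: edge -> no flip
Dir N: edge -> no flip
Dir NE: edge -> no flip
Dir W: first cell '.' (not opp) -> no flip
Dir E: first cell '.' (not opp) -> no flip
Dir SW: first cell '.' (not opp) -> no flip
Dir S: first cell '.' (not opp) -> no flip
Dir SE: opp run (1,2) capped by B -> flip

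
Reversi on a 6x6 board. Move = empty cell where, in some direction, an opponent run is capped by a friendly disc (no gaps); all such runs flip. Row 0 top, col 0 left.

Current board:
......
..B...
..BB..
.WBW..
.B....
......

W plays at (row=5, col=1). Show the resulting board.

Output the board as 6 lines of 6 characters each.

Answer: ......
..B...
..BB..
.WBW..
.W....
.W....

Derivation:
Place W at (5,1); scan 8 dirs for brackets.
Dir NW: first cell '.' (not opp) -> no flip
Dir N: opp run (4,1) capped by W -> flip
Dir NE: first cell '.' (not opp) -> no flip
Dir W: first cell '.' (not opp) -> no flip
Dir E: first cell '.' (not opp) -> no flip
Dir SW: edge -> no flip
Dir S: edge -> no flip
Dir SE: edge -> no flip
All flips: (4,1)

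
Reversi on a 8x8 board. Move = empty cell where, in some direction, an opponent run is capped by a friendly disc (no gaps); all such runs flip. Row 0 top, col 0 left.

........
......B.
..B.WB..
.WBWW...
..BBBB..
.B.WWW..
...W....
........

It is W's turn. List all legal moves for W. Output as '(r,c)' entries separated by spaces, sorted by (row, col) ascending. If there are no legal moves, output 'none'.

Answer: (0,7) (1,1) (1,3) (2,1) (2,6) (3,5) (3,6) (5,2) (5,6) (6,0)

Derivation:
(0,5): no bracket -> illegal
(0,6): no bracket -> illegal
(0,7): flips 2 -> legal
(1,1): flips 1 -> legal
(1,2): no bracket -> illegal
(1,3): flips 1 -> legal
(1,4): no bracket -> illegal
(1,5): no bracket -> illegal
(1,7): no bracket -> illegal
(2,1): flips 2 -> legal
(2,3): no bracket -> illegal
(2,6): flips 1 -> legal
(2,7): no bracket -> illegal
(3,5): flips 2 -> legal
(3,6): flips 1 -> legal
(4,0): no bracket -> illegal
(4,1): no bracket -> illegal
(4,6): no bracket -> illegal
(5,0): no bracket -> illegal
(5,2): flips 1 -> legal
(5,6): flips 1 -> legal
(6,0): flips 2 -> legal
(6,1): no bracket -> illegal
(6,2): no bracket -> illegal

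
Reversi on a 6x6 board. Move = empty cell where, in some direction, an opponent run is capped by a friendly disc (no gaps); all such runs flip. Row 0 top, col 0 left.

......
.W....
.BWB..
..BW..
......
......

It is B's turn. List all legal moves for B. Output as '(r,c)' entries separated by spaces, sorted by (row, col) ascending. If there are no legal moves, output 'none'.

Answer: (0,1) (1,2) (3,4) (4,3)

Derivation:
(0,0): no bracket -> illegal
(0,1): flips 1 -> legal
(0,2): no bracket -> illegal
(1,0): no bracket -> illegal
(1,2): flips 1 -> legal
(1,3): no bracket -> illegal
(2,0): no bracket -> illegal
(2,4): no bracket -> illegal
(3,1): no bracket -> illegal
(3,4): flips 1 -> legal
(4,2): no bracket -> illegal
(4,3): flips 1 -> legal
(4,4): no bracket -> illegal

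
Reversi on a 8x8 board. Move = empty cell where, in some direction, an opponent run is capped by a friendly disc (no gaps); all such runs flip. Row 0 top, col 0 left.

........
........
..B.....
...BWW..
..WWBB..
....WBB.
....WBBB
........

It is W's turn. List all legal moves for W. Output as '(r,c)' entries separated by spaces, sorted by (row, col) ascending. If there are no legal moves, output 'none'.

Answer: (2,3) (2,4) (3,2) (3,6) (4,6) (5,3) (5,7) (7,5) (7,6)

Derivation:
(1,1): no bracket -> illegal
(1,2): no bracket -> illegal
(1,3): no bracket -> illegal
(2,1): no bracket -> illegal
(2,3): flips 1 -> legal
(2,4): flips 1 -> legal
(3,1): no bracket -> illegal
(3,2): flips 1 -> legal
(3,6): flips 1 -> legal
(4,6): flips 3 -> legal
(4,7): no bracket -> illegal
(5,3): flips 1 -> legal
(5,7): flips 2 -> legal
(7,4): no bracket -> illegal
(7,5): flips 3 -> legal
(7,6): flips 1 -> legal
(7,7): no bracket -> illegal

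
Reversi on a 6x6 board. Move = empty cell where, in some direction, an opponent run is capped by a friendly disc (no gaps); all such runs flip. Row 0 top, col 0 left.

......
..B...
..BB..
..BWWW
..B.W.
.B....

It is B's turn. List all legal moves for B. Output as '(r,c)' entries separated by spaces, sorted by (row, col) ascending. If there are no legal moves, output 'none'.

(2,4): flips 1 -> legal
(2,5): no bracket -> illegal
(4,3): flips 1 -> legal
(4,5): flips 1 -> legal
(5,3): no bracket -> illegal
(5,4): no bracket -> illegal
(5,5): flips 2 -> legal

Answer: (2,4) (4,3) (4,5) (5,5)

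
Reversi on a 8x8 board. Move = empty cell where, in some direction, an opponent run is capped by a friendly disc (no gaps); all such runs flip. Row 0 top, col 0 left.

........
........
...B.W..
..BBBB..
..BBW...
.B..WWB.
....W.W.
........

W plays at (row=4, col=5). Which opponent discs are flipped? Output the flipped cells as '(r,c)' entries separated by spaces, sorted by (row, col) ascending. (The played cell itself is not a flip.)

Dir NW: opp run (3,4) (2,3), next='.' -> no flip
Dir N: opp run (3,5) capped by W -> flip
Dir NE: first cell '.' (not opp) -> no flip
Dir W: first cell 'W' (not opp) -> no flip
Dir E: first cell '.' (not opp) -> no flip
Dir SW: first cell 'W' (not opp) -> no flip
Dir S: first cell 'W' (not opp) -> no flip
Dir SE: opp run (5,6), next='.' -> no flip

Answer: (3,5)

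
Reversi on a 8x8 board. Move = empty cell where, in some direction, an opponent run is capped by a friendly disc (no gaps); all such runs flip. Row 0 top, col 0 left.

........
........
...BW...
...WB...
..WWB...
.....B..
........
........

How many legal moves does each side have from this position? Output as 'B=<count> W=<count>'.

Answer: B=7 W=7

Derivation:
-- B to move --
(1,3): no bracket -> illegal
(1,4): flips 1 -> legal
(1,5): no bracket -> illegal
(2,2): flips 1 -> legal
(2,5): flips 1 -> legal
(3,1): no bracket -> illegal
(3,2): flips 1 -> legal
(3,5): no bracket -> illegal
(4,1): flips 2 -> legal
(5,1): no bracket -> illegal
(5,2): flips 1 -> legal
(5,3): flips 2 -> legal
(5,4): no bracket -> illegal
B mobility = 7
-- W to move --
(1,2): no bracket -> illegal
(1,3): flips 1 -> legal
(1,4): no bracket -> illegal
(2,2): flips 1 -> legal
(2,5): flips 1 -> legal
(3,2): no bracket -> illegal
(3,5): flips 1 -> legal
(4,5): flips 1 -> legal
(4,6): no bracket -> illegal
(5,3): no bracket -> illegal
(5,4): flips 2 -> legal
(5,6): no bracket -> illegal
(6,4): no bracket -> illegal
(6,5): no bracket -> illegal
(6,6): flips 2 -> legal
W mobility = 7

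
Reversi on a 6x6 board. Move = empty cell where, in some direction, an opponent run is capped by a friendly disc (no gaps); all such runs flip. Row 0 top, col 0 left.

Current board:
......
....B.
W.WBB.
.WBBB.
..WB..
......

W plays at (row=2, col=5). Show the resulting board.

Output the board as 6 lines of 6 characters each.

Answer: ......
....B.
W.WWWW
.WBBB.
..WB..
......

Derivation:
Place W at (2,5); scan 8 dirs for brackets.
Dir NW: opp run (1,4), next='.' -> no flip
Dir N: first cell '.' (not opp) -> no flip
Dir NE: edge -> no flip
Dir W: opp run (2,4) (2,3) capped by W -> flip
Dir E: edge -> no flip
Dir SW: opp run (3,4) (4,3), next='.' -> no flip
Dir S: first cell '.' (not opp) -> no flip
Dir SE: edge -> no flip
All flips: (2,3) (2,4)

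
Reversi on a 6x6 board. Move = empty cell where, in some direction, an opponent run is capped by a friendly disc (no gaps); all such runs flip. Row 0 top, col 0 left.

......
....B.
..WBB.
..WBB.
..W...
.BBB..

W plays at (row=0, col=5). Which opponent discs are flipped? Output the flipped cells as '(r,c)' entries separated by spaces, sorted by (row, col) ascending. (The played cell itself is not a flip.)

Dir NW: edge -> no flip
Dir N: edge -> no flip
Dir NE: edge -> no flip
Dir W: first cell '.' (not opp) -> no flip
Dir E: edge -> no flip
Dir SW: opp run (1,4) (2,3) capped by W -> flip
Dir S: first cell '.' (not opp) -> no flip
Dir SE: edge -> no flip

Answer: (1,4) (2,3)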